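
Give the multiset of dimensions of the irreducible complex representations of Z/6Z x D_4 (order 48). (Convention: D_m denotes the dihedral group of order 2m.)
Dimensions: 1, 1, 1, 1, 1, 1, 1, 1, 1, 1, 1, 1, 1, 1, 1, 1, 1, 1, 1, 1, 1, 1, 1, 1, 2, 2, 2, 2, 2, 2

Proof sketch: There are 30 irreducibles (= number of conjugacy classes). Their dimensions d_i satisfy sum d_i^2 = |G| = 48: 1 + 1 + 1 + 1 + 1 + 1 + 1 + 1 + 1 + 1 + 1 + 1 + 1 + 1 + 1 + 1 + 1 + 1 + 1 + 1 + 1 + 1 + 1 + 1 + 4 + 4 + 4 + 4 + 4 + 4 = 48. (For the product with Z/6Z: each of the 6 1-dim characters of Z/6Z tensors with each irrep of D_4, giving 6 copies of each D_4-dimension.)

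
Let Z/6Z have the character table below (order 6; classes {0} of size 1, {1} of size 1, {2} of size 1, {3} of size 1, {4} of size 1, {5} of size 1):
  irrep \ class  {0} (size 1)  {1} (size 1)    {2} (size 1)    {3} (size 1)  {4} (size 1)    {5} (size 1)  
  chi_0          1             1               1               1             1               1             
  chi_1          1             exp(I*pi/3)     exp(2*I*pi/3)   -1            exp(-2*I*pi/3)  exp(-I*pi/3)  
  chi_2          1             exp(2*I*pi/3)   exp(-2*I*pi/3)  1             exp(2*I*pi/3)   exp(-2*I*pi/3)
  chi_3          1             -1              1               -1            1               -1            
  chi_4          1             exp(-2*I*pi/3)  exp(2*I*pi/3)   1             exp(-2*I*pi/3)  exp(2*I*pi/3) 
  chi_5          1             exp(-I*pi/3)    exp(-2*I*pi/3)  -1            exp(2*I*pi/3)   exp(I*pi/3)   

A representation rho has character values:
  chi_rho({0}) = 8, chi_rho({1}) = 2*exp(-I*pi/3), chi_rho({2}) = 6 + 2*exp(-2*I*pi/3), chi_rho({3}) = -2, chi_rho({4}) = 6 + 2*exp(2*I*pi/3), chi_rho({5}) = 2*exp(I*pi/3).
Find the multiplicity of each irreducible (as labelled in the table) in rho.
Multiplicities: chi_0: 3, chi_1: 0, chi_2: 0, chi_3: 3, chi_4: 0, chi_5: 2.

Use <chi_rho, chi> = (1/|G|) sum_C |C| * chi_rho(C) * conj(chi(C)) with |G| = 6 for each irreducible chi in the table:
  <chi_rho, chi_0> = (1/6)[1*(8)*conj(1) + 1*(2*exp(-I*pi/3))*conj(1) + 1*(6 + 2*exp(-2*I*pi/3))*conj(1) + 1*(-2)*conj(1) + 1*(6 + 2*exp(2*I*pi/3))*conj(1) + 1*(2*exp(I*pi/3))*conj(1)]
      = (1/6)[(8) + (2*exp(-I*pi/3)) + (6 + 2*exp(-2*I*pi/3)) + (-2) + (6 + 2*exp(2*I*pi/3)) + (2*exp(I*pi/3))] = 18/6 = 3
  <chi_rho, chi_1> = (1/6)[1*(8)*conj(1) + 1*(2*exp(-I*pi/3))*conj(exp(I*pi/3)) + 1*(6 + 2*exp(-2*I*pi/3))*conj(exp(2*I*pi/3)) + 1*(-2)*conj(-1) + 1*(6 + 2*exp(2*I*pi/3))*conj(exp(-2*I*pi/3)) + 1*(2*exp(I*pi/3))*conj(exp(-I*pi/3))]
      = (1/6)[(8) + (2*exp(-2*I*pi/3)) + (6*exp(-2*I*pi/3) + 2*exp(2*I*pi/3)) + (2) + (2*exp(-2*I*pi/3) + 6*exp(2*I*pi/3)) + (2*exp(2*I*pi/3))] = 0/6 = 0
  <chi_rho, chi_2> = (1/6)[1*(8)*conj(1) + 1*(2*exp(-I*pi/3))*conj(exp(2*I*pi/3)) + 1*(6 + 2*exp(-2*I*pi/3))*conj(exp(-2*I*pi/3)) + 1*(-2)*conj(1) + 1*(6 + 2*exp(2*I*pi/3))*conj(exp(2*I*pi/3)) + 1*(2*exp(I*pi/3))*conj(exp(-2*I*pi/3))]
      = (1/6)[(8) + (-2) + (2 + 6*exp(2*I*pi/3)) + (-2) + (2 + 6*exp(-2*I*pi/3)) + (-2)] = 0/6 = 0
  <chi_rho, chi_3> = (1/6)[1*(8)*conj(1) + 1*(2*exp(-I*pi/3))*conj(-1) + 1*(6 + 2*exp(-2*I*pi/3))*conj(1) + 1*(-2)*conj(-1) + 1*(6 + 2*exp(2*I*pi/3))*conj(1) + 1*(2*exp(I*pi/3))*conj(-1)]
      = (1/6)[(8) + (-2*exp(-I*pi/3)) + (6 + 2*exp(-2*I*pi/3)) + (2) + (6 + 2*exp(2*I*pi/3)) + (-2*exp(I*pi/3))] = 18/6 = 3
  <chi_rho, chi_4> = (1/6)[1*(8)*conj(1) + 1*(2*exp(-I*pi/3))*conj(exp(-2*I*pi/3)) + 1*(6 + 2*exp(-2*I*pi/3))*conj(exp(2*I*pi/3)) + 1*(-2)*conj(1) + 1*(6 + 2*exp(2*I*pi/3))*conj(exp(-2*I*pi/3)) + 1*(2*exp(I*pi/3))*conj(exp(2*I*pi/3))]
      = (1/6)[(8) + (2*exp(I*pi/3)) + (6*exp(-2*I*pi/3) + 2*exp(2*I*pi/3)) + (-2) + (2*exp(-2*I*pi/3) + 6*exp(2*I*pi/3)) + (2*exp(-I*pi/3))] = 0/6 = 0
  <chi_rho, chi_5> = (1/6)[1*(8)*conj(1) + 1*(2*exp(-I*pi/3))*conj(exp(-I*pi/3)) + 1*(6 + 2*exp(-2*I*pi/3))*conj(exp(-2*I*pi/3)) + 1*(-2)*conj(-1) + 1*(6 + 2*exp(2*I*pi/3))*conj(exp(2*I*pi/3)) + 1*(2*exp(I*pi/3))*conj(exp(I*pi/3))]
      = (1/6)[(8) + (2) + (2 + 6*exp(2*I*pi/3)) + (2) + (2 + 6*exp(-2*I*pi/3)) + (2)] = 12/6 = 2
(Exp terms are combined using exp(i*s)*conj(exp(i*t)) = exp(i*(s-t)), and sums of them are collapsed using the identity that for every m > 1 the m distinct m-th roots of unity sum to 0, e.g. 1 + exp(2*I*pi/3) + exp(-2*I*pi/3) = 0.)
Dimension check: dim(rho) = sum (mult * dim) = 3*1 + 0*1 + 0*1 + 3*1 + 0*1 + 2*1 = 8 = chi_rho(e) = 8.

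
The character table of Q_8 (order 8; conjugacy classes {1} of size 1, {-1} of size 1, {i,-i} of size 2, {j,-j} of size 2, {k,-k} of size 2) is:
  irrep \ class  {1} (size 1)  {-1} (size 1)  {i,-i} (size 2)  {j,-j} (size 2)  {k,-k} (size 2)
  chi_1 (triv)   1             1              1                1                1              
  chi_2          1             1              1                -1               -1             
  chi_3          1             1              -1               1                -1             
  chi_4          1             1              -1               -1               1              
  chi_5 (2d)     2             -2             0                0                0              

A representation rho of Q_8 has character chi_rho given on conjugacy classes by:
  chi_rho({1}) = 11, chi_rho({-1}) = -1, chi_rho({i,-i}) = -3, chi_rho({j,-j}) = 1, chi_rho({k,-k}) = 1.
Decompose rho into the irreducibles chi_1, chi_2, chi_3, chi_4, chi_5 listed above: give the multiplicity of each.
Multiplicities: chi_1: 1, chi_2: 0, chi_3: 2, chi_4: 2, chi_5: 3.

Proof sketch: Use <chi_rho, chi> = (1/|G|) sum_C |C| * chi_rho(C) * conj(chi(C)) with |G| = 8 for each irreducible chi in the table:
  <chi_rho, chi_1> = (1/8)[1*(11)*conj(1) + 1*(-1)*conj(1) + 2*(-3)*conj(1) + 2*(1)*conj(1) + 2*(1)*conj(1)]
      = (1/8)[(11) + (-1) + (-6) + (2) + (2)] = 8/8 = 1
  <chi_rho, chi_2> = (1/8)[1*(11)*conj(1) + 1*(-1)*conj(1) + 2*(-3)*conj(1) + 2*(1)*conj(-1) + 2*(1)*conj(-1)]
      = (1/8)[(11) + (-1) + (-6) + (-2) + (-2)] = 0/8 = 0
  <chi_rho, chi_3> = (1/8)[1*(11)*conj(1) + 1*(-1)*conj(1) + 2*(-3)*conj(-1) + 2*(1)*conj(1) + 2*(1)*conj(-1)]
      = (1/8)[(11) + (-1) + (6) + (2) + (-2)] = 16/8 = 2
  <chi_rho, chi_4> = (1/8)[1*(11)*conj(1) + 1*(-1)*conj(1) + 2*(-3)*conj(-1) + 2*(1)*conj(-1) + 2*(1)*conj(1)]
      = (1/8)[(11) + (-1) + (6) + (-2) + (2)] = 16/8 = 2
  <chi_rho, chi_5> = (1/8)[1*(11)*conj(2) + 1*(-1)*conj(-2) + 2*(-3)*conj(0) + 2*(1)*conj(0) + 2*(1)*conj(0)]
      = (1/8)[(22) + (2) + (0) + (0) + (0)] = 24/8 = 3
Dimension check: dim(rho) = sum (mult * dim) = 1*1 + 0*1 + 2*1 + 2*1 + 3*2 = 11 = chi_rho(e) = 11.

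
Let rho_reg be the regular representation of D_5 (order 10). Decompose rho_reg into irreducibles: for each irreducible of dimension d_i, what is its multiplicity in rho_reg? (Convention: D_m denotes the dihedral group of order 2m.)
Each irreducible V_i of dimension d_i appears with multiplicity d_i, i.e. rho_reg = (direct sum over all irreducibles V_i) d_i V_i. The irreducible dimensions for D_5 are 1, 1, 2, 2: 2 irreducibles of dimension 1, each with multiplicity 1; 2 irreducibles of dimension 2, each with multiplicity 2. Total dimension 2*1*1 + 2*2*2 = 10 = |G|.

General theorem: in the regular representation of a finite group G, each irreducible appears with multiplicity equal to its dimension. Check: dim(rho_reg) = sum d_i^2 = 1 + 1 + 4 + 4 = 10 = |G|.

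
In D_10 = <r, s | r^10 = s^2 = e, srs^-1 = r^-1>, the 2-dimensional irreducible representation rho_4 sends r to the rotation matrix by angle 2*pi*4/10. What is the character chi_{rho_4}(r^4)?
chi_{rho_4}(r^4) = 2*cos(2*pi*4*4/10) = -sqrt(5)/2 - 1/2

Solution. rho_4(r^4) is rotation by angle 2*pi*4*4/10, whose trace is 2*cos(2*pi*4*4/10) = -sqrt(5)/2 - 1/2.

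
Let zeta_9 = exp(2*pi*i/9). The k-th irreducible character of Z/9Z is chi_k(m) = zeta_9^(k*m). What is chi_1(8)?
chi_1(8) = zeta_9^8 = exp(-2*I*pi/9)

Working: chi_1(8) = zeta_9^(1*8) = zeta_9^8. Since zeta_9^9 = 1, this equals zeta_9^8 = exp(2*pi*i*8/9) = exp(-2*I*pi/9).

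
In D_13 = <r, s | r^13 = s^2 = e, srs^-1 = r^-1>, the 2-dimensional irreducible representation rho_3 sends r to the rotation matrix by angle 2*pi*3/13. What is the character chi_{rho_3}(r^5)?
chi_{rho_3}(r^5) = 2*cos(2*pi*3*5/13) = 2*cos(30*pi/13)

Argument: rho_3(r^5) is rotation by angle 2*pi*3*5/13, whose trace is 2*cos(2*pi*3*5/13) = 2*cos(30*pi/13).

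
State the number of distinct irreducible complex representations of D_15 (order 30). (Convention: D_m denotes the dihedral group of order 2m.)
9

Reasoning: The number of irreducible complex representations of a finite group equals its number of conjugacy classes. D_15 has 9 conjugacy classes ((n+3)/2 for n odd), so D_15 (order 30) has exactly 9 irreducible complex representations.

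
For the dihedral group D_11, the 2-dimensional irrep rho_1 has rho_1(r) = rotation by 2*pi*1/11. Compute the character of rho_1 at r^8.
chi_{rho_1}(r^8) = 2*cos(2*pi*1*8/11) = -2*cos(5*pi/11)

Reasoning: rho_1(r^8) is rotation by angle 2*pi*1*8/11, whose trace is 2*cos(2*pi*1*8/11) = -2*cos(5*pi/11).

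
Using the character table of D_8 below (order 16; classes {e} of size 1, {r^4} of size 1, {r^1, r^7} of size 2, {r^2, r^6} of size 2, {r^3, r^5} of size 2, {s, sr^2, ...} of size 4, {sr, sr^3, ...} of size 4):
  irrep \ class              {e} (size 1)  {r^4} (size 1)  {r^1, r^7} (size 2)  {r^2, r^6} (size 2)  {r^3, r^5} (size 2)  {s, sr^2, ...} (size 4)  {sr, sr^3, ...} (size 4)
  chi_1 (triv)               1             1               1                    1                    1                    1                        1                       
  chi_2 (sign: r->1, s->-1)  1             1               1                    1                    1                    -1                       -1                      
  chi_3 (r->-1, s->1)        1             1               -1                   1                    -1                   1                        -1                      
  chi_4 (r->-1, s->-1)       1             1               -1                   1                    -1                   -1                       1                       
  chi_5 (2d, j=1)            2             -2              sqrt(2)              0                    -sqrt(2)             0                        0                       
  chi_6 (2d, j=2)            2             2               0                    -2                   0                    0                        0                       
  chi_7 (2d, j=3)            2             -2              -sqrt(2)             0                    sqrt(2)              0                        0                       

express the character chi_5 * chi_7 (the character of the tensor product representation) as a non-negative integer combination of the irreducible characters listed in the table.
chi_5 tensor chi_7 = chi_3 + chi_4 + chi_6 (all other irreducibles have multiplicity 0).

Argument: The character of a tensor product is the pointwise product (chi_5 * chi_7)(C) = chi_5(C) * chi_7(C):
  {e}: (2)*(2), {r^4}: (-2)*(-2), {r^1, r^7}: (sqrt(2))*(-sqrt(2)), {r^2, r^6}: (0)*(0), {r^3, r^5}: (-sqrt(2))*(sqrt(2)), {s, sr^2, ...}: (0)*(0), {sr, sr^3, ...}: (0)*(0)
so (chi_5 * chi_7) takes values
  {e} -> 4, {r^4} -> 4, {r^1, r^7} -> -2, {r^2, r^6} -> 0, {r^3, r^5} -> -2, {s, sr^2, ...} -> 0, {sr, sr^3, ...} -> 0.
Now take the inner product of this character with each irreducible chi from the table, <chi_5*chi_7, chi> = (1/16) sum_C |C| (chi_5*chi_7)(C) conj(chi(C)):
  <chi_5*chi_7, chi_1> = (1/16)[1*(4)*conj(1) + 1*(4)*conj(1) + 2*(-2)*conj(1) + 2*(0)*conj(1) + 2*(-2)*conj(1) + 4*(0)*conj(1) + 4*(0)*conj(1)]
      = (1/16)[(4) + (4) + (-4) + (0) + (-4) + (0) + (0)] = 0/16 = 0
  <chi_5*chi_7, chi_2> = (1/16)[1*(4)*conj(1) + 1*(4)*conj(1) + 2*(-2)*conj(1) + 2*(0)*conj(1) + 2*(-2)*conj(1) + 4*(0)*conj(-1) + 4*(0)*conj(-1)]
      = (1/16)[(4) + (4) + (-4) + (0) + (-4) + (0) + (0)] = 0/16 = 0
  <chi_5*chi_7, chi_3> = (1/16)[1*(4)*conj(1) + 1*(4)*conj(1) + 2*(-2)*conj(-1) + 2*(0)*conj(1) + 2*(-2)*conj(-1) + 4*(0)*conj(1) + 4*(0)*conj(-1)]
      = (1/16)[(4) + (4) + (4) + (0) + (4) + (0) + (0)] = 16/16 = 1
  <chi_5*chi_7, chi_4> = (1/16)[1*(4)*conj(1) + 1*(4)*conj(1) + 2*(-2)*conj(-1) + 2*(0)*conj(1) + 2*(-2)*conj(-1) + 4*(0)*conj(-1) + 4*(0)*conj(1)]
      = (1/16)[(4) + (4) + (4) + (0) + (4) + (0) + (0)] = 16/16 = 1
  <chi_5*chi_7, chi_5> = (1/16)[1*(4)*conj(2) + 1*(4)*conj(-2) + 2*(-2)*conj(sqrt(2)) + 2*(0)*conj(0) + 2*(-2)*conj(-sqrt(2)) + 4*(0)*conj(0) + 4*(0)*conj(0)]
      = (1/16)[(8) + (-8) + (-4*sqrt(2)) + (0) + (4*sqrt(2)) + (0) + (0)] = 0/16 = 0
  <chi_5*chi_7, chi_6> = (1/16)[1*(4)*conj(2) + 1*(4)*conj(2) + 2*(-2)*conj(0) + 2*(0)*conj(-2) + 2*(-2)*conj(0) + 4*(0)*conj(0) + 4*(0)*conj(0)]
      = (1/16)[(8) + (8) + (0) + (0) + (0) + (0) + (0)] = 16/16 = 1
  <chi_5*chi_7, chi_7> = (1/16)[1*(4)*conj(2) + 1*(4)*conj(-2) + 2*(-2)*conj(-sqrt(2)) + 2*(0)*conj(0) + 2*(-2)*conj(sqrt(2)) + 4*(0)*conj(0) + 4*(0)*conj(0)]
      = (1/16)[(8) + (-8) + (4*sqrt(2)) + (0) + (-4*sqrt(2)) + (0) + (0)] = 0/16 = 0
Hence the multiplicities are chi_3: 1, chi_4: 1, chi_6: 1. Dimension check: dim(chi_5)*dim(chi_7) = 2*2 = 4 and sum (mult * dim) = 1*1 + 1*1 + 1*2 = 4.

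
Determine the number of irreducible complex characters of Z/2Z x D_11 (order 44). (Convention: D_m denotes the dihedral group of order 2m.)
14

Proof sketch: The number of irreducible complex representations of a finite group equals its number of conjugacy classes. For a direct product, #classes(G x H) = #classes(G) * #classes(H). Z/2Z has 2 classes (abelian), D_11 has 7 classes, so 2 * 7 = 14, so Z/2Z x D_11 (order 44) has exactly 14 irreducible complex representations.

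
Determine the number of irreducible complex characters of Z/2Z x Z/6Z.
12

Solution. The number of irreducible complex representations of a finite group equals its number of conjugacy classes. Z/2Z x Z/6Z is abelian of order 12, so every element is its own conjugacy class: 12 classes, so Z/2Z x Z/6Z (order 12) has exactly 12 irreducible complex representations.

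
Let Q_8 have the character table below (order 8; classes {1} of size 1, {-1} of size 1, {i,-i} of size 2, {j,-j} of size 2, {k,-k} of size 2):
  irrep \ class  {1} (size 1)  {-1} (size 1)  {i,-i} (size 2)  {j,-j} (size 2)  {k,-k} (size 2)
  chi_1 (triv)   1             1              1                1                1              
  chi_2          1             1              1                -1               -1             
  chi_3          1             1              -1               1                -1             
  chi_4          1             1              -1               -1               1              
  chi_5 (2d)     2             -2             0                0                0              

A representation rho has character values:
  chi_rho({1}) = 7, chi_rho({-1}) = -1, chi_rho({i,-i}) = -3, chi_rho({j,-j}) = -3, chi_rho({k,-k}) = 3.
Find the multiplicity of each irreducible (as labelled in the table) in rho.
Multiplicities: chi_1: 0, chi_2: 0, chi_3: 0, chi_4: 3, chi_5: 2.

Proof sketch: Use <chi_rho, chi> = (1/|G|) sum_C |C| * chi_rho(C) * conj(chi(C)) with |G| = 8 for each irreducible chi in the table:
  <chi_rho, chi_1> = (1/8)[1*(7)*conj(1) + 1*(-1)*conj(1) + 2*(-3)*conj(1) + 2*(-3)*conj(1) + 2*(3)*conj(1)]
      = (1/8)[(7) + (-1) + (-6) + (-6) + (6)] = 0/8 = 0
  <chi_rho, chi_2> = (1/8)[1*(7)*conj(1) + 1*(-1)*conj(1) + 2*(-3)*conj(1) + 2*(-3)*conj(-1) + 2*(3)*conj(-1)]
      = (1/8)[(7) + (-1) + (-6) + (6) + (-6)] = 0/8 = 0
  <chi_rho, chi_3> = (1/8)[1*(7)*conj(1) + 1*(-1)*conj(1) + 2*(-3)*conj(-1) + 2*(-3)*conj(1) + 2*(3)*conj(-1)]
      = (1/8)[(7) + (-1) + (6) + (-6) + (-6)] = 0/8 = 0
  <chi_rho, chi_4> = (1/8)[1*(7)*conj(1) + 1*(-1)*conj(1) + 2*(-3)*conj(-1) + 2*(-3)*conj(-1) + 2*(3)*conj(1)]
      = (1/8)[(7) + (-1) + (6) + (6) + (6)] = 24/8 = 3
  <chi_rho, chi_5> = (1/8)[1*(7)*conj(2) + 1*(-1)*conj(-2) + 2*(-3)*conj(0) + 2*(-3)*conj(0) + 2*(3)*conj(0)]
      = (1/8)[(14) + (2) + (0) + (0) + (0)] = 16/8 = 2
Dimension check: dim(rho) = sum (mult * dim) = 0*1 + 0*1 + 0*1 + 3*1 + 2*2 = 7 = chi_rho(e) = 7.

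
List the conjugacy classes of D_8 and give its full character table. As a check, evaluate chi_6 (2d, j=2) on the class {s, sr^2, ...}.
Conjugacy classes: {e} of size 1, {r^4} of size 1, {r^1, r^7} of size 2, {r^2, r^6} of size 2, {r^3, r^5} of size 2, {s, sr^2, ...} of size 4, {sr, sr^3, ...} of size 4.
Character table:
  irrep \ class              {e} (size 1)  {r^4} (size 1)  {r^1, r^7} (size 2)  {r^2, r^6} (size 2)  {r^3, r^5} (size 2)  {s, sr^2, ...} (size 4)  {sr, sr^3, ...} (size 4)
  chi_1 (triv)               1             1               1                    1                    1                    1                        1                       
  chi_2 (sign: r->1, s->-1)  1             1               1                    1                    1                    -1                       -1                      
  chi_3 (r->-1, s->1)        1             1               -1                   1                    -1                   1                        -1                      
  chi_4 (r->-1, s->-1)       1             1               -1                   1                    -1                   -1                       1                       
  chi_5 (2d, j=1)            2             -2              sqrt(2)              0                    -sqrt(2)             0                        0                       
  chi_6 (2d, j=2)            2             2               0                    -2                   0                    0                        0                       
  chi_7 (2d, j=3)            2             -2              -sqrt(2)             0                    sqrt(2)              0                        0                       

Spot check: chi_6 (2d, j=2) on {s, sr^2, ...} = 0.

Reasoning: D_8 has order 2*8 = 16 with 7 conjugacy classes, hence 7 irreducibles. Sum of squared dims 1 + 1 + 1 + 1 + 4 + 4 + 4 = 16 = |G|. Linear characters come from the abelianisation; the 2-dimensional irreps have character r^k -> 2*cos(2*pi*j*k/8), reflections -> 0.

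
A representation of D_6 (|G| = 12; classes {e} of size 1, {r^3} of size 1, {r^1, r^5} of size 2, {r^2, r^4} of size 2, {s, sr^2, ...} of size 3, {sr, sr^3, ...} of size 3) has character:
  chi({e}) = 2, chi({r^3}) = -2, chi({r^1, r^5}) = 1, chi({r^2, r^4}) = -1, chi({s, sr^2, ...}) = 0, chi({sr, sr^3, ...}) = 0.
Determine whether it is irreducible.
Irreducible: <chi, chi> = 1.

Working: <chi, chi> = (1/|G|) sum_C |C| * |chi(C)|^2 = (1/12)[1*|2|^2 + 1*|-2|^2 + 2*|1|^2 + 2*|-1|^2 + 3*|0|^2 + 3*|0|^2]
  = (1/12)[(4) + (4) + (2) + (2) + (0) + (0)] = 12/12 = 1.
A character is irreducible iff <chi, chi> = 1, so this representation is irreducible.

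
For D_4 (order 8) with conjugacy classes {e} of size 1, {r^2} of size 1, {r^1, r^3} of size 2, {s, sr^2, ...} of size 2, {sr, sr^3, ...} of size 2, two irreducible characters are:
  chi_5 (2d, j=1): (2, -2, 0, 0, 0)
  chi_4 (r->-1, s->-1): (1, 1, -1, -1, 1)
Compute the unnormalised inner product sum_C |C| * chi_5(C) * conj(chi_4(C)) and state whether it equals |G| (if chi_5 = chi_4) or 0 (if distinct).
Sum = 0; so <chi_5, chi_4> = 0 (distinct irreducibles are orthogonal).

Why: Compute term by term over conjugacy classes (|C| * chi_5(C) * conj(chi_4(C))):
  1*(2)*conj(1) + 1*(-2)*conj(1) + 2*(0)*conj(-1) + 2*(0)*conj(-1) + 2*(0)*conj(1)
  = (2) + (-2) + (0) + (0) + (0)
  = 0.
Dividing by |G| = 8 gives 0/8 = 0, matching the row-orthogonality relation <chi_5, chi_4> = [chi_5 = chi_4].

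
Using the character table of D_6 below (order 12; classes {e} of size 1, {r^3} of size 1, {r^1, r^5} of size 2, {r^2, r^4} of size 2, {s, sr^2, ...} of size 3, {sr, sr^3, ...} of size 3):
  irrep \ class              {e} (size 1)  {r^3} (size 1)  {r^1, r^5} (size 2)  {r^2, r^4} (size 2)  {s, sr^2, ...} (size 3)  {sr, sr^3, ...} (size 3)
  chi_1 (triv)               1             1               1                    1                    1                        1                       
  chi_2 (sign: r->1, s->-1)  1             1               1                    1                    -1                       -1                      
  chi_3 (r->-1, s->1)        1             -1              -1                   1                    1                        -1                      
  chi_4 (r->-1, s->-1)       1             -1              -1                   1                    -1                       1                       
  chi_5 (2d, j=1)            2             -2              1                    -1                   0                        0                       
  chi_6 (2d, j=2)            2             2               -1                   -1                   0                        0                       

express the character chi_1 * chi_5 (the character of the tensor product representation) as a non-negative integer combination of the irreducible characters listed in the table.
chi_1 tensor chi_5 = chi_5 (all other irreducibles have multiplicity 0).

The character of a tensor product is the pointwise product (chi_1 * chi_5)(C) = chi_1(C) * chi_5(C):
  {e}: (1)*(2), {r^3}: (1)*(-2), {r^1, r^5}: (1)*(1), {r^2, r^4}: (1)*(-1), {s, sr^2, ...}: (1)*(0), {sr, sr^3, ...}: (1)*(0)
so (chi_1 * chi_5) takes values
  {e} -> 2, {r^3} -> -2, {r^1, r^5} -> 1, {r^2, r^4} -> -1, {s, sr^2, ...} -> 0, {sr, sr^3, ...} -> 0.
Now take the inner product of this character with each irreducible chi from the table, <chi_1*chi_5, chi> = (1/12) sum_C |C| (chi_1*chi_5)(C) conj(chi(C)):
  <chi_1*chi_5, chi_1> = (1/12)[1*(2)*conj(1) + 1*(-2)*conj(1) + 2*(1)*conj(1) + 2*(-1)*conj(1) + 3*(0)*conj(1) + 3*(0)*conj(1)]
      = (1/12)[(2) + (-2) + (2) + (-2) + (0) + (0)] = 0/12 = 0
  <chi_1*chi_5, chi_2> = (1/12)[1*(2)*conj(1) + 1*(-2)*conj(1) + 2*(1)*conj(1) + 2*(-1)*conj(1) + 3*(0)*conj(-1) + 3*(0)*conj(-1)]
      = (1/12)[(2) + (-2) + (2) + (-2) + (0) + (0)] = 0/12 = 0
  <chi_1*chi_5, chi_3> = (1/12)[1*(2)*conj(1) + 1*(-2)*conj(-1) + 2*(1)*conj(-1) + 2*(-1)*conj(1) + 3*(0)*conj(1) + 3*(0)*conj(-1)]
      = (1/12)[(2) + (2) + (-2) + (-2) + (0) + (0)] = 0/12 = 0
  <chi_1*chi_5, chi_4> = (1/12)[1*(2)*conj(1) + 1*(-2)*conj(-1) + 2*(1)*conj(-1) + 2*(-1)*conj(1) + 3*(0)*conj(-1) + 3*(0)*conj(1)]
      = (1/12)[(2) + (2) + (-2) + (-2) + (0) + (0)] = 0/12 = 0
  <chi_1*chi_5, chi_5> = (1/12)[1*(2)*conj(2) + 1*(-2)*conj(-2) + 2*(1)*conj(1) + 2*(-1)*conj(-1) + 3*(0)*conj(0) + 3*(0)*conj(0)]
      = (1/12)[(4) + (4) + (2) + (2) + (0) + (0)] = 12/12 = 1
  <chi_1*chi_5, chi_6> = (1/12)[1*(2)*conj(2) + 1*(-2)*conj(2) + 2*(1)*conj(-1) + 2*(-1)*conj(-1) + 3*(0)*conj(0) + 3*(0)*conj(0)]
      = (1/12)[(4) + (-4) + (-2) + (2) + (0) + (0)] = 0/12 = 0
Hence the multiplicities are chi_5: 1. Dimension check: dim(chi_1)*dim(chi_5) = 1*2 = 2 and sum (mult * dim) = 1*2 = 2.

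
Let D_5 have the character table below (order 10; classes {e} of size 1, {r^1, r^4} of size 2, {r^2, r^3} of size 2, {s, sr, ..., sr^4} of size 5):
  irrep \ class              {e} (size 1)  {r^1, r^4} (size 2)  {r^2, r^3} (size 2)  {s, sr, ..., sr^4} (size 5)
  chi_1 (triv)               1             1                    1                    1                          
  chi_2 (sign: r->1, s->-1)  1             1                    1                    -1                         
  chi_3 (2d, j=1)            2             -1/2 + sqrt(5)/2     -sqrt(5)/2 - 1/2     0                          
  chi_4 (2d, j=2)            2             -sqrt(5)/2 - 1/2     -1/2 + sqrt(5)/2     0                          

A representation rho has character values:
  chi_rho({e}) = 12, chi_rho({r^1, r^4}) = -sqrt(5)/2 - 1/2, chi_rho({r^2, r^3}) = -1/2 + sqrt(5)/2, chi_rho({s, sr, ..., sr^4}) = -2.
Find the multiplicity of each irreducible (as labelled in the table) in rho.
Multiplicities: chi_1: 0, chi_2: 2, chi_3: 2, chi_4: 3.

Solution. Use <chi_rho, chi> = (1/|G|) sum_C |C| * chi_rho(C) * conj(chi(C)) with |G| = 10 for each irreducible chi in the table:
  <chi_rho, chi_1> = (1/10)[1*(12)*conj(1) + 2*(-sqrt(5)/2 - 1/2)*conj(1) + 2*(-1/2 + sqrt(5)/2)*conj(1) + 5*(-2)*conj(1)]
      = (1/10)[(12) + (-sqrt(5) - 1) + (-1 + sqrt(5)) + (-10)] = 0/10 = 0
  <chi_rho, chi_2> = (1/10)[1*(12)*conj(1) + 2*(-sqrt(5)/2 - 1/2)*conj(1) + 2*(-1/2 + sqrt(5)/2)*conj(1) + 5*(-2)*conj(-1)]
      = (1/10)[(12) + (-sqrt(5) - 1) + (-1 + sqrt(5)) + (10)] = 20/10 = 2
  <chi_rho, chi_3> = (1/10)[1*(12)*conj(2) + 2*(-sqrt(5)/2 - 1/2)*conj(-1/2 + sqrt(5)/2) + 2*(-1/2 + sqrt(5)/2)*conj(-sqrt(5)/2 - 1/2) + 5*(-2)*conj(0)]
      = (1/10)[(24) + (-2) + (-2) + (0)] = 20/10 = 2
  <chi_rho, chi_4> = (1/10)[1*(12)*conj(2) + 2*(-sqrt(5)/2 - 1/2)*conj(-sqrt(5)/2 - 1/2) + 2*(-1/2 + sqrt(5)/2)*conj(-1/2 + sqrt(5)/2) + 5*(-2)*conj(0)]
      = (1/10)[(24) + (sqrt(5) + 3) + (3 - sqrt(5)) + (0)] = 30/10 = 3
Dimension check: dim(rho) = sum (mult * dim) = 0*1 + 2*1 + 2*2 + 3*2 = 12 = chi_rho(e) = 12.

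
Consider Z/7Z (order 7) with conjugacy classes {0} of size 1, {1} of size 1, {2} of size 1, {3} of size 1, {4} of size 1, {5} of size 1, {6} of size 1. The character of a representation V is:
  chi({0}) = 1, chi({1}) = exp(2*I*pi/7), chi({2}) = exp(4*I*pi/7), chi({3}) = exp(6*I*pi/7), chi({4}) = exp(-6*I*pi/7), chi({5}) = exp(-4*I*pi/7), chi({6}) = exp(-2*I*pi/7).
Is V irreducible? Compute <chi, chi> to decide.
Irreducible: <chi, chi> = 1.

Explanation: <chi, chi> = (1/|G|) sum_C |C| * |chi(C)|^2 = (1/7)[1*|1|^2 + 1*|exp(2*I*pi/7)|^2 + 1*|exp(4*I*pi/7)|^2 + 1*|exp(6*I*pi/7)|^2 + 1*|exp(-6*I*pi/7)|^2 + 1*|exp(-4*I*pi/7)|^2 + 1*|exp(-2*I*pi/7)|^2]
  = (1/7)[(1) + (1) + (1) + (1) + (1) + (1) + (1)] = 7/7 = 1.
(Exp terms are combined using exp(i*s)*conj(exp(i*t)) = exp(i*(s-t)), and sums of them are collapsed using the identity that for every m > 1 the m distinct m-th roots of unity sum to 0, e.g. 1 + exp(2*I*pi/3) + exp(-2*I*pi/3) = 0.)
A character is irreducible iff <chi, chi> = 1, so this representation is irreducible.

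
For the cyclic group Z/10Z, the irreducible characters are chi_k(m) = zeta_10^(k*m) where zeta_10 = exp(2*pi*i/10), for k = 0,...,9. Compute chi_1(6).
chi_1(6) = zeta_10^6 = exp(-4*I*pi/5)

Argument: chi_1(6) = zeta_10^(1*6) = zeta_10^6. Since zeta_10^10 = 1, this equals zeta_10^6 = exp(2*pi*i*6/10) = exp(-4*I*pi/5).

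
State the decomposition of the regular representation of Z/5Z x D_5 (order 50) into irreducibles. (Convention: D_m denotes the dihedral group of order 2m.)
Each irreducible V_i of dimension d_i appears with multiplicity d_i, i.e. rho_reg = (direct sum over all irreducibles V_i) d_i V_i. The irreducible dimensions for Z/5Z x D_5 are 1, 1, 1, 1, 1, 1, 1, 1, 1, 1, 2, 2, 2, 2, 2, 2, 2, 2, 2, 2: 10 irreducibles of dimension 1, each with multiplicity 1; 10 irreducibles of dimension 2, each with multiplicity 2. Total dimension 10*1*1 + 10*2*2 = 50 = |G|.

Proof sketch: General theorem: in the regular representation of a finite group G, each irreducible appears with multiplicity equal to its dimension. Check: dim(rho_reg) = sum d_i^2 = 1 + 1 + 1 + 1 + 1 + 1 + 1 + 1 + 1 + 1 + 4 + 4 + 4 + 4 + 4 + 4 + 4 + 4 + 4 + 4 = 50 = |G|.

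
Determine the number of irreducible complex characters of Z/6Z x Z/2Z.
12

Explanation: The number of irreducible complex representations of a finite group equals its number of conjugacy classes. Z/6Z x Z/2Z is abelian of order 12, so every element is its own conjugacy class: 12 classes, so Z/6Z x Z/2Z (order 12) has exactly 12 irreducible complex representations.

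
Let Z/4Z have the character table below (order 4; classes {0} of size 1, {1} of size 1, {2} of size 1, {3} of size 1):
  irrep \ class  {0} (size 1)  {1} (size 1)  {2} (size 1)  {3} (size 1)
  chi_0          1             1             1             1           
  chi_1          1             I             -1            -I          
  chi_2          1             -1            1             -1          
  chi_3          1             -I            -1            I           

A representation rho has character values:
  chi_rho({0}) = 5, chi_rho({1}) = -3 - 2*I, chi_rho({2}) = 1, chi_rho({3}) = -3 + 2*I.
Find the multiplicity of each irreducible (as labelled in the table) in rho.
Multiplicities: chi_0: 0, chi_1: 0, chi_2: 3, chi_3: 2.

Use <chi_rho, chi> = (1/|G|) sum_C |C| * chi_rho(C) * conj(chi(C)) with |G| = 4 for each irreducible chi in the table:
  <chi_rho, chi_0> = (1/4)[1*(5)*conj(1) + 1*(-3 - 2*I)*conj(1) + 1*(1)*conj(1) + 1*(-3 + 2*I)*conj(1)]
      = (1/4)[(5) + (-3 - 2*I) + (1) + (-3 + 2*I)] = 0/4 = 0
  <chi_rho, chi_1> = (1/4)[1*(5)*conj(1) + 1*(-3 - 2*I)*conj(I) + 1*(1)*conj(-1) + 1*(-3 + 2*I)*conj(-I)]
      = (1/4)[(5) + (-2 + 3*I) + (-1) + (-2 - 3*I)] = 0/4 = 0
  <chi_rho, chi_2> = (1/4)[1*(5)*conj(1) + 1*(-3 - 2*I)*conj(-1) + 1*(1)*conj(1) + 1*(-3 + 2*I)*conj(-1)]
      = (1/4)[(5) + (3 + 2*I) + (1) + (3 - 2*I)] = 12/4 = 3
  <chi_rho, chi_3> = (1/4)[1*(5)*conj(1) + 1*(-3 - 2*I)*conj(-I) + 1*(1)*conj(-1) + 1*(-3 + 2*I)*conj(I)]
      = (1/4)[(5) + (2 - 3*I) + (-1) + (2 + 3*I)] = 8/4 = 2
(Exp terms are combined using exp(i*s)*conj(exp(i*t)) = exp(i*(s-t)), and sums of them are collapsed using the identity that for every m > 1 the m distinct m-th roots of unity sum to 0, e.g. 1 + exp(2*I*pi/3) + exp(-2*I*pi/3) = 0.)
Dimension check: dim(rho) = sum (mult * dim) = 0*1 + 0*1 + 3*1 + 2*1 = 5 = chi_rho(e) = 5.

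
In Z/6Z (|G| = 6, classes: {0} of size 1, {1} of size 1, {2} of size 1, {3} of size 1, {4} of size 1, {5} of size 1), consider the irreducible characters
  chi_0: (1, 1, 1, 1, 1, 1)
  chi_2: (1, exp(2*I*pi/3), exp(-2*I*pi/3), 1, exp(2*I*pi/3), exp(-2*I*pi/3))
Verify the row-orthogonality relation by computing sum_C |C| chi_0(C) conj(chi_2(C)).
Sum = 0; so <chi_0, chi_2> = 0 (distinct irreducibles are orthogonal).

Details: Compute term by term over conjugacy classes (|C| * chi_0(C) * conj(chi_2(C))):
  1*(1)*conj(1) + 1*(1)*conj(exp(2*I*pi/3)) + 1*(1)*conj(exp(-2*I*pi/3)) + 1*(1)*conj(1) + 1*(1)*conj(exp(2*I*pi/3)) + 1*(1)*conj(exp(-2*I*pi/3))
  = (1) + (exp(-2*I*pi/3)) + (exp(2*I*pi/3)) + (1) + (exp(-2*I*pi/3)) + (exp(2*I*pi/3))
  = 0.
(Exp terms are combined using exp(i*s)*conj(exp(i*t)) = exp(i*(s-t)), and sums of them are collapsed using the identity that for every m > 1 the m distinct m-th roots of unity sum to 0, e.g. 1 + exp(2*I*pi/3) + exp(-2*I*pi/3) = 0.)
Dividing by |G| = 6 gives 0/6 = 0, matching the row-orthogonality relation <chi_0, chi_2> = [chi_0 = chi_2].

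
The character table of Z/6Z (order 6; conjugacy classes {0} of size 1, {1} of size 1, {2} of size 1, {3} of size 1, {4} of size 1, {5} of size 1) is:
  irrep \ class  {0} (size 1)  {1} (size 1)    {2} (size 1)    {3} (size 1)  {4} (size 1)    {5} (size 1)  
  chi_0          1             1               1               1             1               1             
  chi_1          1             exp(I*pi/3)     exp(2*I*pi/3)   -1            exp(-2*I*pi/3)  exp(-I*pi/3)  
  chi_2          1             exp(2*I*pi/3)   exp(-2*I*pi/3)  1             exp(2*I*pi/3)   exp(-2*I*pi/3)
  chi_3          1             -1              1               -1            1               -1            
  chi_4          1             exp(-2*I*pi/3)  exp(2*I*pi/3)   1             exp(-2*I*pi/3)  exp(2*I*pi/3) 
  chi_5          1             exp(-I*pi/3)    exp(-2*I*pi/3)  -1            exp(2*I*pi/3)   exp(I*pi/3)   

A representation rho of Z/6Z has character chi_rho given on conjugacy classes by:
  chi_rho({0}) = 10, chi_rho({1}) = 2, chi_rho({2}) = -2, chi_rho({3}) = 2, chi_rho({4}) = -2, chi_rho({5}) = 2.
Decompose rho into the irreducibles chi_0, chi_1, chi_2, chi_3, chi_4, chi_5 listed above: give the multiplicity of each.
Multiplicities: chi_0: 2, chi_1: 2, chi_2: 2, chi_3: 0, chi_4: 2, chi_5: 2.

Solution. Use <chi_rho, chi> = (1/|G|) sum_C |C| * chi_rho(C) * conj(chi(C)) with |G| = 6 for each irreducible chi in the table:
  <chi_rho, chi_0> = (1/6)[1*(10)*conj(1) + 1*(2)*conj(1) + 1*(-2)*conj(1) + 1*(2)*conj(1) + 1*(-2)*conj(1) + 1*(2)*conj(1)]
      = (1/6)[(10) + (2) + (-2) + (2) + (-2) + (2)] = 12/6 = 2
  <chi_rho, chi_1> = (1/6)[1*(10)*conj(1) + 1*(2)*conj(exp(I*pi/3)) + 1*(-2)*conj(exp(2*I*pi/3)) + 1*(2)*conj(-1) + 1*(-2)*conj(exp(-2*I*pi/3)) + 1*(2)*conj(exp(-I*pi/3))]
      = (1/6)[(10) + (2*exp(-2*I*pi/3) + 2*exp(-I*pi/3) + 2*exp(I*pi/3)) + (4 + 2*exp(-2*I*pi/3) + 4*exp(2*I*pi/3)) + (-2) + (4 + 4*exp(-2*I*pi/3) + 2*exp(2*I*pi/3)) + (2*exp(-I*pi/3) + 2*exp(2*I*pi/3) + 2*exp(I*pi/3))] = 12/6 = 2
  <chi_rho, chi_2> = (1/6)[1*(10)*conj(1) + 1*(2)*conj(exp(2*I*pi/3)) + 1*(-2)*conj(exp(-2*I*pi/3)) + 1*(2)*conj(1) + 1*(-2)*conj(exp(2*I*pi/3)) + 1*(2)*conj(exp(-2*I*pi/3))]
      = (1/6)[(10) + (2*exp(-2*I*pi/3) + 2*exp(-I*pi/3) + 2*exp(2*I*pi/3)) + (4 + 4*exp(-2*I*pi/3) + 2*exp(2*I*pi/3)) + (2) + (4 + 2*exp(-2*I*pi/3) + 4*exp(2*I*pi/3)) + (2*exp(-2*I*pi/3) + 2*exp(2*I*pi/3) + 2*exp(I*pi/3))] = 12/6 = 2
  <chi_rho, chi_3> = (1/6)[1*(10)*conj(1) + 1*(2)*conj(-1) + 1*(-2)*conj(1) + 1*(2)*conj(-1) + 1*(-2)*conj(1) + 1*(2)*conj(-1)]
      = (1/6)[(10) + (-2) + (-2) + (-2) + (-2) + (-2)] = 0/6 = 0
  <chi_rho, chi_4> = (1/6)[1*(10)*conj(1) + 1*(2)*conj(exp(-2*I*pi/3)) + 1*(-2)*conj(exp(2*I*pi/3)) + 1*(2)*conj(1) + 1*(-2)*conj(exp(-2*I*pi/3)) + 1*(2)*conj(exp(2*I*pi/3))]
      = (1/6)[(10) + (2*exp(-2*I*pi/3) + 2*exp(2*I*pi/3) + 2*exp(I*pi/3)) + (4 + 2*exp(-2*I*pi/3) + 4*exp(2*I*pi/3)) + (2) + (4 + 4*exp(-2*I*pi/3) + 2*exp(2*I*pi/3)) + (2*exp(-2*I*pi/3) + 2*exp(-I*pi/3) + 2*exp(2*I*pi/3))] = 12/6 = 2
  <chi_rho, chi_5> = (1/6)[1*(10)*conj(1) + 1*(2)*conj(exp(-I*pi/3)) + 1*(-2)*conj(exp(-2*I*pi/3)) + 1*(2)*conj(-1) + 1*(-2)*conj(exp(2*I*pi/3)) + 1*(2)*conj(exp(I*pi/3))]
      = (1/6)[(10) + (2*exp(-I*pi/3) + 2*exp(2*I*pi/3) + 2*exp(I*pi/3)) + (4 + 4*exp(-2*I*pi/3) + 2*exp(2*I*pi/3)) + (-2) + (4 + 2*exp(-2*I*pi/3) + 4*exp(2*I*pi/3)) + (2*exp(-2*I*pi/3) + 2*exp(-I*pi/3) + 2*exp(I*pi/3))] = 12/6 = 2
(Exp terms are combined using exp(i*s)*conj(exp(i*t)) = exp(i*(s-t)), and sums of them are collapsed using the identity that for every m > 1 the m distinct m-th roots of unity sum to 0, e.g. 1 + exp(2*I*pi/3) + exp(-2*I*pi/3) = 0.)
Dimension check: dim(rho) = sum (mult * dim) = 2*1 + 2*1 + 2*1 + 0*1 + 2*1 + 2*1 = 10 = chi_rho(e) = 10.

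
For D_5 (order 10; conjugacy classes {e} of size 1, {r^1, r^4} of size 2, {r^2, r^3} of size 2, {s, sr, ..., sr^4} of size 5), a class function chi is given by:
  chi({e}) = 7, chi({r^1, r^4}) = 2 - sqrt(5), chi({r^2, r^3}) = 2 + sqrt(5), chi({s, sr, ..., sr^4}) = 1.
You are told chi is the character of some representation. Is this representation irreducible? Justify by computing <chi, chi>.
Not irreducible (reducible): <chi, chi> = 9 > 1.

<chi, chi> = (1/|G|) sum_C |C| * |chi(C)|^2 = (1/10)[1*|7|^2 + 2*|2 - sqrt(5)|^2 + 2*|2 + sqrt(5)|^2 + 5*|1|^2]
  = (1/10)[(49) + (18 - 8*sqrt(5)) + (8*sqrt(5) + 18) + (5)] = 90/10 = 9.
A character is irreducible iff <chi, chi> = 1, so this representation is reducible.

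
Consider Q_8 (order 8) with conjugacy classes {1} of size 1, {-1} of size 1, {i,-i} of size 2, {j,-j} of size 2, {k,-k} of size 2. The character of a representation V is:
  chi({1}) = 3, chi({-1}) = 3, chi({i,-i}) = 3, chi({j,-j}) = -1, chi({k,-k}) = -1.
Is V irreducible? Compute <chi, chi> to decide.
Not irreducible (reducible): <chi, chi> = 5 > 1.

Reasoning: <chi, chi> = (1/|G|) sum_C |C| * |chi(C)|^2 = (1/8)[1*|3|^2 + 1*|3|^2 + 2*|3|^2 + 2*|-1|^2 + 2*|-1|^2]
  = (1/8)[(9) + (9) + (18) + (2) + (2)] = 40/8 = 5.
A character is irreducible iff <chi, chi> = 1, so this representation is reducible.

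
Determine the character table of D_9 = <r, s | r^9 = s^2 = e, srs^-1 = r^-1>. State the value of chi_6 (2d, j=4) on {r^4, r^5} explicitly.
Conjugacy classes: {e} of size 1, {r^1, r^8} of size 2, {r^2, r^7} of size 2, {r^3, r^6} of size 2, {r^4, r^5} of size 2, {s, sr, ..., sr^8} of size 9.
Character table:
  irrep \ class              {e} (size 1)  {r^1, r^8} (size 2)  {r^2, r^7} (size 2)  {r^3, r^6} (size 2)  {r^4, r^5} (size 2)  {s, sr, ..., sr^8} (size 9)
  chi_1 (triv)               1             1                    1                    1                    1                    1                          
  chi_2 (sign: r->1, s->-1)  1             1                    1                    1                    1                    -1                         
  chi_3 (2d, j=1)            2             2*cos(2*pi/9)        2*cos(4*pi/9)        -1                   -2*cos(pi/9)         0                          
  chi_4 (2d, j=2)            2             2*cos(4*pi/9)        -2*cos(pi/9)         -1                   2*cos(2*pi/9)        0                          
  chi_5 (2d, j=3)            2             -1                   -1                   2                    -1                   0                          
  chi_6 (2d, j=4)            2             -2*cos(pi/9)         2*cos(2*pi/9)        -1                   2*cos(4*pi/9)        0                          

Spot check: chi_6 (2d, j=4) on {r^4, r^5} = 2*cos(4*pi/9).

D_9 has order 2*9 = 18 with 6 conjugacy classes, hence 6 irreducibles. Sum of squared dims 1 + 1 + 4 + 4 + 4 + 4 = 18 = |G|. Linear characters come from the abelianisation; the 2-dimensional irreps have character r^k -> 2*cos(2*pi*j*k/9), reflections -> 0.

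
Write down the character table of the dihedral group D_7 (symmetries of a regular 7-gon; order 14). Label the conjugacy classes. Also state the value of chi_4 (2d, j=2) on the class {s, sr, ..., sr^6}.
Conjugacy classes: {e} of size 1, {r^1, r^6} of size 2, {r^2, r^5} of size 2, {r^3, r^4} of size 2, {s, sr, ..., sr^6} of size 7.
Character table:
  irrep \ class              {e} (size 1)  {r^1, r^6} (size 2)  {r^2, r^5} (size 2)  {r^3, r^4} (size 2)  {s, sr, ..., sr^6} (size 7)
  chi_1 (triv)               1             1                    1                    1                    1                          
  chi_2 (sign: r->1, s->-1)  1             1                    1                    1                    -1                         
  chi_3 (2d, j=1)            2             2*cos(2*pi/7)        -2*cos(3*pi/7)       -2*cos(pi/7)         0                          
  chi_4 (2d, j=2)            2             -2*cos(3*pi/7)       -2*cos(pi/7)         2*cos(2*pi/7)        0                          
  chi_5 (2d, j=3)            2             -2*cos(pi/7)         2*cos(2*pi/7)        -2*cos(3*pi/7)       0                          

Spot check: chi_4 (2d, j=2) on {s, sr, ..., sr^6} = 0.

Working: D_7 has order 2*7 = 14 with 5 conjugacy classes, hence 5 irreducibles. Sum of squared dims 1 + 1 + 4 + 4 + 4 = 14 = |G|. Linear characters come from the abelianisation; the 2-dimensional irreps have character r^k -> 2*cos(2*pi*j*k/7), reflections -> 0.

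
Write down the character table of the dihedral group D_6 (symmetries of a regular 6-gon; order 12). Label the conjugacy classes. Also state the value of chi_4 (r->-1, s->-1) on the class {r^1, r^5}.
Conjugacy classes: {e} of size 1, {r^3} of size 1, {r^1, r^5} of size 2, {r^2, r^4} of size 2, {s, sr^2, ...} of size 3, {sr, sr^3, ...} of size 3.
Character table:
  irrep \ class              {e} (size 1)  {r^3} (size 1)  {r^1, r^5} (size 2)  {r^2, r^4} (size 2)  {s, sr^2, ...} (size 3)  {sr, sr^3, ...} (size 3)
  chi_1 (triv)               1             1               1                    1                    1                        1                       
  chi_2 (sign: r->1, s->-1)  1             1               1                    1                    -1                       -1                      
  chi_3 (r->-1, s->1)        1             -1              -1                   1                    1                        -1                      
  chi_4 (r->-1, s->-1)       1             -1              -1                   1                    -1                       1                       
  chi_5 (2d, j=1)            2             -2              1                    -1                   0                        0                       
  chi_6 (2d, j=2)            2             2               -1                   -1                   0                        0                       

Spot check: chi_4 (r->-1, s->-1) on {r^1, r^5} = -1.

Details: D_6 has order 2*6 = 12 with 6 conjugacy classes, hence 6 irreducibles. Sum of squared dims 1 + 1 + 1 + 1 + 4 + 4 = 12 = |G|. Linear characters come from the abelianisation; the 2-dimensional irreps have character r^k -> 2*cos(2*pi*j*k/6), reflections -> 0.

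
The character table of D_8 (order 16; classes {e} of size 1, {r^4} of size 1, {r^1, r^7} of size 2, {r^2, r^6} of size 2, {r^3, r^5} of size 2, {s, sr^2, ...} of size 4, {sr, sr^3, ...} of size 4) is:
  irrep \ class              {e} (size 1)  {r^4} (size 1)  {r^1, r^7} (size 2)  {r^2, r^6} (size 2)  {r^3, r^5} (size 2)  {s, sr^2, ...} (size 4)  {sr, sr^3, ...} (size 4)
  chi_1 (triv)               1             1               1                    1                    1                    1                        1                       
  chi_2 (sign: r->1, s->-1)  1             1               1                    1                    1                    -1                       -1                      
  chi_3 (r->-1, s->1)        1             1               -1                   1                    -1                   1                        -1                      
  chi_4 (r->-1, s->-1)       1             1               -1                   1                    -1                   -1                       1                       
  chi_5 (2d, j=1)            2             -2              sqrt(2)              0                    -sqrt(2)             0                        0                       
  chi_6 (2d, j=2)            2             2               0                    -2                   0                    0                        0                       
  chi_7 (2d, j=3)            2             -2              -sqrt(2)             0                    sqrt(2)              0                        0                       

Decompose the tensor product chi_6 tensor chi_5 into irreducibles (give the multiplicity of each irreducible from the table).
chi_6 tensor chi_5 = chi_5 + chi_7 (all other irreducibles have multiplicity 0).

Working: The character of a tensor product is the pointwise product (chi_6 * chi_5)(C) = chi_6(C) * chi_5(C):
  {e}: (2)*(2), {r^4}: (2)*(-2), {r^1, r^7}: (0)*(sqrt(2)), {r^2, r^6}: (-2)*(0), {r^3, r^5}: (0)*(-sqrt(2)), {s, sr^2, ...}: (0)*(0), {sr, sr^3, ...}: (0)*(0)
so (chi_6 * chi_5) takes values
  {e} -> 4, {r^4} -> -4, {r^1, r^7} -> 0, {r^2, r^6} -> 0, {r^3, r^5} -> 0, {s, sr^2, ...} -> 0, {sr, sr^3, ...} -> 0.
Now take the inner product of this character with each irreducible chi from the table, <chi_6*chi_5, chi> = (1/16) sum_C |C| (chi_6*chi_5)(C) conj(chi(C)):
  <chi_6*chi_5, chi_1> = (1/16)[1*(4)*conj(1) + 1*(-4)*conj(1) + 2*(0)*conj(1) + 2*(0)*conj(1) + 2*(0)*conj(1) + 4*(0)*conj(1) + 4*(0)*conj(1)]
      = (1/16)[(4) + (-4) + (0) + (0) + (0) + (0) + (0)] = 0/16 = 0
  <chi_6*chi_5, chi_2> = (1/16)[1*(4)*conj(1) + 1*(-4)*conj(1) + 2*(0)*conj(1) + 2*(0)*conj(1) + 2*(0)*conj(1) + 4*(0)*conj(-1) + 4*(0)*conj(-1)]
      = (1/16)[(4) + (-4) + (0) + (0) + (0) + (0) + (0)] = 0/16 = 0
  <chi_6*chi_5, chi_3> = (1/16)[1*(4)*conj(1) + 1*(-4)*conj(1) + 2*(0)*conj(-1) + 2*(0)*conj(1) + 2*(0)*conj(-1) + 4*(0)*conj(1) + 4*(0)*conj(-1)]
      = (1/16)[(4) + (-4) + (0) + (0) + (0) + (0) + (0)] = 0/16 = 0
  <chi_6*chi_5, chi_4> = (1/16)[1*(4)*conj(1) + 1*(-4)*conj(1) + 2*(0)*conj(-1) + 2*(0)*conj(1) + 2*(0)*conj(-1) + 4*(0)*conj(-1) + 4*(0)*conj(1)]
      = (1/16)[(4) + (-4) + (0) + (0) + (0) + (0) + (0)] = 0/16 = 0
  <chi_6*chi_5, chi_5> = (1/16)[1*(4)*conj(2) + 1*(-4)*conj(-2) + 2*(0)*conj(sqrt(2)) + 2*(0)*conj(0) + 2*(0)*conj(-sqrt(2)) + 4*(0)*conj(0) + 4*(0)*conj(0)]
      = (1/16)[(8) + (8) + (0) + (0) + (0) + (0) + (0)] = 16/16 = 1
  <chi_6*chi_5, chi_6> = (1/16)[1*(4)*conj(2) + 1*(-4)*conj(2) + 2*(0)*conj(0) + 2*(0)*conj(-2) + 2*(0)*conj(0) + 4*(0)*conj(0) + 4*(0)*conj(0)]
      = (1/16)[(8) + (-8) + (0) + (0) + (0) + (0) + (0)] = 0/16 = 0
  <chi_6*chi_5, chi_7> = (1/16)[1*(4)*conj(2) + 1*(-4)*conj(-2) + 2*(0)*conj(-sqrt(2)) + 2*(0)*conj(0) + 2*(0)*conj(sqrt(2)) + 4*(0)*conj(0) + 4*(0)*conj(0)]
      = (1/16)[(8) + (8) + (0) + (0) + (0) + (0) + (0)] = 16/16 = 1
Hence the multiplicities are chi_5: 1, chi_7: 1. Dimension check: dim(chi_6)*dim(chi_5) = 2*2 = 4 and sum (mult * dim) = 1*2 + 1*2 = 4.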